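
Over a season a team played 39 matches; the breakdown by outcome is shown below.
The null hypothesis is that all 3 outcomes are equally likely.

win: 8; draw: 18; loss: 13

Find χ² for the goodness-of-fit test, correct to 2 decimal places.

Under H₀ each category has probability 1/3, so each expected count is 39/3 = 13.
cat         O        E   (O−E)²/E
win         8       13      1.923
draw       18       13      1.923
loss       13       13      0.000
Sum = 3.85

3.85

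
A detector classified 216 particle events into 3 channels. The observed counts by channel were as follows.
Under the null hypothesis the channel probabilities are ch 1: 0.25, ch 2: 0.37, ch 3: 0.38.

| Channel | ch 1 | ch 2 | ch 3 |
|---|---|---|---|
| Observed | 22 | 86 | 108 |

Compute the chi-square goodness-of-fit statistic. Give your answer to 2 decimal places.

27.61

Expected counts E_i = n·p_i: 216×0.25 = 54, 216×0.37 = 79.92, 216×0.38 = 82.08.
ch 1: (22 − 54)²/54 = 1024/54 = 18.963
ch 2: (86 − 79.92)²/79.92 = 36.9664/79.92 = 0.463
ch 3: (108 − 82.08)²/82.08 = 671.8464/82.08 = 8.185
Sum = 27.61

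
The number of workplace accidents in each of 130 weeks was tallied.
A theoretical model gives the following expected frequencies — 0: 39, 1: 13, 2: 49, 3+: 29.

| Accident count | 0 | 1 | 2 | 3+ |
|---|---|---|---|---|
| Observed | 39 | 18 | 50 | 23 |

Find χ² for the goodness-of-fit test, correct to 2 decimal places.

0: (39 − 39)²/39 = 0/39 = 0.000
1: (18 − 13)²/13 = 25/13 = 1.923
2: (50 − 49)²/49 = 1/49 = 0.020
3+: (23 − 29)²/29 = 36/29 = 1.241
Sum = 3.18

3.18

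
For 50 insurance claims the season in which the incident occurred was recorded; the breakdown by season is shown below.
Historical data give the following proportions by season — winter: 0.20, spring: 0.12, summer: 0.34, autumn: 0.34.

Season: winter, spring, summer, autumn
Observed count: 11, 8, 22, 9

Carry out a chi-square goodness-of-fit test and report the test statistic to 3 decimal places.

Expected counts E_i = n·p_i: 50×0.20 = 10, 50×0.12 = 6, 50×0.34 = 17, 50×0.34 = 17.
χ² = (11−10)²/10 + (8−6)²/6 + (22−17)²/17 + (9−17)²/17
   = 0.1000 + 0.6667 + 1.4706 + 3.7647
Sum = 6.002

6.002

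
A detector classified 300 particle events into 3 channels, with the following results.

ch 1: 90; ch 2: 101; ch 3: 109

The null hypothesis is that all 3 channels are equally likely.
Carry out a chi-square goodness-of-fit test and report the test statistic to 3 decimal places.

1.820

Under H₀ each category has probability 1/3, so each expected count is 300/3 = 100.
χ² = (90−100)²/100 + (101−100)²/100 + (109−100)²/100
   = 1.0000 + 0.0100 + 0.8100
Sum = 1.820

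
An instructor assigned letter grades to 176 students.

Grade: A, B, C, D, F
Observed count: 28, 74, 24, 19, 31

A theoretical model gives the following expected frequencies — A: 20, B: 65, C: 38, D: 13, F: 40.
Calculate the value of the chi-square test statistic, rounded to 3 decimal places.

14.398

cat         O        E   (O−E)²/E
A          28       20     3.2000
B          74       65     1.2462
C          24       38     5.1579
D          19       13     2.7692
F          31       40     2.0250
Sum = 14.398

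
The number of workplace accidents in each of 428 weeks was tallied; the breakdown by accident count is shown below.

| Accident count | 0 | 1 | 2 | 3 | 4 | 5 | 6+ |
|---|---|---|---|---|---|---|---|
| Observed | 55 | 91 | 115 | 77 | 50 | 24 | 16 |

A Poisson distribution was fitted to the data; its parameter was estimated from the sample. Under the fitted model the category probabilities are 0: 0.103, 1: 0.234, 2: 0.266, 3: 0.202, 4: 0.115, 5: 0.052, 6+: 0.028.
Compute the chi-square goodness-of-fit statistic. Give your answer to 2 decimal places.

6.08

Expected counts E_i = n·p_i: 428×0.103 = 44.084, 428×0.234 = 100.152, 428×0.266 = 113.848, 428×0.202 = 86.456, 428×0.115 = 49.22, 428×0.052 = 22.256, 428×0.028 = 11.984.
0: (55 − 44.084)²/44.084 = 119.159056/44.084 = 2.703
1: (91 − 100.152)²/100.152 = 83.759104/100.152 = 0.836
2: (115 − 113.848)²/113.848 = 1.327104/113.848 = 0.012
3: (77 − 86.456)²/86.456 = 89.415936/86.456 = 1.034
4: (50 − 49.22)²/49.22 = 0.6084/49.22 = 0.012
5: (24 − 22.256)²/22.256 = 3.041536/22.256 = 0.137
6+: (16 − 11.984)²/11.984 = 16.128256/11.984 = 1.346
Sum = 6.08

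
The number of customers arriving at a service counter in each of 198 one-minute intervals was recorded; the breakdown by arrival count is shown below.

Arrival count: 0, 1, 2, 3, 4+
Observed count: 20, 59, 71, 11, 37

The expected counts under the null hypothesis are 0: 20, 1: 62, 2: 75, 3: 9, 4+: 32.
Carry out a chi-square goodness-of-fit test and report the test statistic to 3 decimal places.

χ² = (20−20)²/20 + (59−62)²/62 + (71−75)²/75 + (11−9)²/9 + (37−32)²/32
   = 0.0000 + 0.1452 + 0.2133 + 0.4444 + 0.7813
Sum = 1.584

1.584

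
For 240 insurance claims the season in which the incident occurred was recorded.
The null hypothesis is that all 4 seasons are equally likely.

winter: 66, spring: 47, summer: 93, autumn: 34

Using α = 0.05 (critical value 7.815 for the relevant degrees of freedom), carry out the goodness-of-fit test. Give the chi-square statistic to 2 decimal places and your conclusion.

Under H₀ each category has probability 1/4, so each expected count is 240/4 = 60.
winter: (66 − 60)²/60 = 36/60 = 0.600
spring: (47 − 60)²/60 = 169/60 = 2.817
summer: (93 − 60)²/60 = 1089/60 = 18.150
autumn: (34 − 60)²/60 = 676/60 = 11.267
Sum = 32.83
df = 3. Since 32.83 > 7.815, we reject H₀.

32.83; reject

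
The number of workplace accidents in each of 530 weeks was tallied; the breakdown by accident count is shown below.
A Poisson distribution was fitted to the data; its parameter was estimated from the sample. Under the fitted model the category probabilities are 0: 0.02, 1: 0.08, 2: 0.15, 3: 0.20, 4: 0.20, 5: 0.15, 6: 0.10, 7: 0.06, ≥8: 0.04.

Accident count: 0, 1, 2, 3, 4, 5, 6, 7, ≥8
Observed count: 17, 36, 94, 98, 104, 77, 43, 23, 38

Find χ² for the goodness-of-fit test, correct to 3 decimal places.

Expected counts E_i = n·p_i: 530×0.02 = 10.6, 530×0.08 = 42.4, 530×0.15 = 79.5, 530×0.20 = 106, 530×0.20 = 106, 530×0.15 = 79.5, 530×0.10 = 53, 530×0.06 = 31.8, 530×0.04 = 21.2.
χ² = (17−10.6)²/10.6 + (36−42.4)²/42.4 + (94−79.5)²/79.5 + (98−106)²/106 + (104−106)²/106 + (77−79.5)²/79.5 + (43−53)²/53 + (23−31.8)²/31.8 + (38−21.2)²/21.2
   = 3.8642 + 0.9660 + 2.6447 + 0.6038 + 0.0377 + 0.0786 + 1.8868 + 2.4352 + 13.3132
Sum = 25.830

25.830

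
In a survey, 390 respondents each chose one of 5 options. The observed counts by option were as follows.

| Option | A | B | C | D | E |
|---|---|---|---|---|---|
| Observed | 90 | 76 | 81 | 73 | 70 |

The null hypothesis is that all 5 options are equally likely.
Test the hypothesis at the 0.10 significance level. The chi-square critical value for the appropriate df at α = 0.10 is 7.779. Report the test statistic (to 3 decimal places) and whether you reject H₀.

Under H₀ each category has probability 1/5, so each expected count is 390/5 = 78.
A: (90 − 78)²/78 = 144/78 = 1.8462
B: (76 − 78)²/78 = 4/78 = 0.0513
C: (81 − 78)²/78 = 9/78 = 0.1154
D: (73 − 78)²/78 = 25/78 = 0.3205
E: (70 − 78)²/78 = 64/78 = 0.8205
Sum = 3.154
df = 4. Since 3.154 < 7.779, we do not reject H₀.

3.154; do not reject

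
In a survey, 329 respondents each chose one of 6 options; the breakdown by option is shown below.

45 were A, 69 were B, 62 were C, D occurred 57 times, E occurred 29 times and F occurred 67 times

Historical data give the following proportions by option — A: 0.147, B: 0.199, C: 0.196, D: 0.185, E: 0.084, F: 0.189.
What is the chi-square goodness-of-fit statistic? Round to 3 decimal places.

1.206

Expected counts E_i = n·p_i: 329×0.147 = 48.363, 329×0.199 = 65.471, 329×0.196 = 64.484, 329×0.185 = 60.865, 329×0.084 = 27.636, 329×0.189 = 62.181.
cat         O        E   (O−E)²/E
A          45   48.363     0.2339
B          69   65.471     0.1902
C          62   64.484     0.0957
D          57   60.865     0.2454
E          29   27.636     0.0673
F          67   62.181     0.3735
Sum = 1.206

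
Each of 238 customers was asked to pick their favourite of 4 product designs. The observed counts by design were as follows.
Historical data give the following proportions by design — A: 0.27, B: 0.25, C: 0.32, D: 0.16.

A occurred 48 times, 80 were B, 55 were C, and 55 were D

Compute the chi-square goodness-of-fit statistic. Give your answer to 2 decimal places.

24.57

Expected counts E_i = n·p_i: 238×0.27 = 64.26, 238×0.25 = 59.5, 238×0.32 = 76.16, 238×0.16 = 38.08.
χ² = (48−64.26)²/64.26 + (80−59.5)²/59.5 + (55−76.16)²/76.16 + (55−38.08)²/38.08
   = 4.114 + 7.063 + 5.879 + 7.518
Sum = 24.57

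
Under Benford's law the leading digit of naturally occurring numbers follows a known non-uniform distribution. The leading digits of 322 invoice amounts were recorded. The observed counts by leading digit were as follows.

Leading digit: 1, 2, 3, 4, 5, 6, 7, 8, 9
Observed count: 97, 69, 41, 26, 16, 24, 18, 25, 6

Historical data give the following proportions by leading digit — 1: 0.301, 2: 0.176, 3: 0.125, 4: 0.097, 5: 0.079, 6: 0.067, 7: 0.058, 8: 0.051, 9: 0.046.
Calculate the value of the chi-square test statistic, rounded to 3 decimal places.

Expected counts E_i = n·p_i: 322×0.301 = 96.922, 322×0.176 = 56.672, 322×0.125 = 40.25, 322×0.097 = 31.234, 322×0.079 = 25.438, 322×0.067 = 21.574, 322×0.058 = 18.676, 322×0.051 = 16.422, 322×0.046 = 14.812.
cat         O        E   (O−E)²/E
1          97   96.922     0.0001
2          69   56.672     2.6817
3          41    40.25     0.0140
4          26   31.234     0.8771
5          16   25.438     3.5017
6          24   21.574     0.2728
7          18   18.676     0.0245
8          25   16.422     4.4807
9           6   14.812     5.2425
Sum = 17.095

17.095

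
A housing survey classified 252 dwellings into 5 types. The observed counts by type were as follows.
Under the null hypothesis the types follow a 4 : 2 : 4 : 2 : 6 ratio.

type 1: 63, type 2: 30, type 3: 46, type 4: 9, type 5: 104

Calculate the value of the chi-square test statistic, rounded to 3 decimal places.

20.458

Ratio total = 18. Expected counts: 252×4/18 = 56, 252×2/18 = 28, 252×4/18 = 56, 252×2/18 = 28, 252×6/18 = 84.
χ² = (63−56)²/56 + (30−28)²/28 + (46−56)²/56 + (9−28)²/28 + (104−84)²/84
   = 0.8750 + 0.1429 + 1.7857 + 12.8929 + 4.7619
Sum = 20.458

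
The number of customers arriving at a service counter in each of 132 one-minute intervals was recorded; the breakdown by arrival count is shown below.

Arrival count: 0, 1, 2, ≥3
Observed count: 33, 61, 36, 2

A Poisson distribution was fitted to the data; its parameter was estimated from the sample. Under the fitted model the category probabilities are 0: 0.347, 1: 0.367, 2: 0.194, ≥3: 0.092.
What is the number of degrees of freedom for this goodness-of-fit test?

There are k = 4 categories and 1 parameter estimated from the data, so df = 4 − 1 − 1 = 2.

2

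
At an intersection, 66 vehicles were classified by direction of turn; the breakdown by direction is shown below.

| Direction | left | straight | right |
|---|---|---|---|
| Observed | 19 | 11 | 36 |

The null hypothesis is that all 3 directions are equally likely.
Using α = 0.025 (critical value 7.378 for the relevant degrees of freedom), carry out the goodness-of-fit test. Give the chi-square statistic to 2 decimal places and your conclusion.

Expected count for each of the 3 categories: 66/3 = 22.
cat           O        E   (O−E)²/E
left         19       22      0.409
straight     11       22      5.500
right        36       22      8.909
Sum = 14.82
df = 2. Since 14.82 > 7.378, we reject H₀.

14.82; reject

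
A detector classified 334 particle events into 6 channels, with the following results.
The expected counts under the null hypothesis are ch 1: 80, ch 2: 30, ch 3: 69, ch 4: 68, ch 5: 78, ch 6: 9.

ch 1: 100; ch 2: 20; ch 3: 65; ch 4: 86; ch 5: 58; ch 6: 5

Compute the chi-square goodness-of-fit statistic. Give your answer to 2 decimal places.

20.24

ch 1: (100 − 80)²/80 = 400/80 = 5.000
ch 2: (20 − 30)²/30 = 100/30 = 3.333
ch 3: (65 − 69)²/69 = 16/69 = 0.232
ch 4: (86 − 68)²/68 = 324/68 = 4.765
ch 5: (58 − 78)²/78 = 400/78 = 5.128
ch 6: (5 − 9)²/9 = 16/9 = 1.778
Sum = 20.24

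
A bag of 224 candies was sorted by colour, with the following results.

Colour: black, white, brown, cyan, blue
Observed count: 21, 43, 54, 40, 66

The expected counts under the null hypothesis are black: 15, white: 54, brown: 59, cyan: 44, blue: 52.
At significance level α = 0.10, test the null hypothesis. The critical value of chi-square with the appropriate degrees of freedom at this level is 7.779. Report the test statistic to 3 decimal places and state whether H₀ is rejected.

black: (21 − 15)²/15 = 36/15 = 2.4000
white: (43 − 54)²/54 = 121/54 = 2.2407
brown: (54 − 59)²/59 = 25/59 = 0.4237
cyan: (40 − 44)²/44 = 16/44 = 0.3636
blue: (66 − 52)²/52 = 196/52 = 3.7692
Sum = 9.197
df = 4. Since 9.197 > 7.779, we reject H₀.

9.197; reject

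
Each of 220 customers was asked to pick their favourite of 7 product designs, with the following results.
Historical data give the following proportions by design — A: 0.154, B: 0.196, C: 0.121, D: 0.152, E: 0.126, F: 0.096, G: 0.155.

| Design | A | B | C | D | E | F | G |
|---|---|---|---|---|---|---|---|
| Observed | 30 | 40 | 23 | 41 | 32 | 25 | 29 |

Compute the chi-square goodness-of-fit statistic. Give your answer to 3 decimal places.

5.008

Expected counts E_i = n·p_i: 220×0.154 = 33.88, 220×0.196 = 43.12, 220×0.121 = 26.62, 220×0.152 = 33.44, 220×0.126 = 27.72, 220×0.096 = 21.12, 220×0.155 = 34.1.
A: (30 − 33.88)²/33.88 = 15.0544/33.88 = 0.4443
B: (40 − 43.12)²/43.12 = 9.7344/43.12 = 0.2258
C: (23 − 26.62)²/26.62 = 13.1044/26.62 = 0.4923
D: (41 − 33.44)²/33.44 = 57.1536/33.44 = 1.7091
E: (32 − 27.72)²/27.72 = 18.3184/27.72 = 0.6608
F: (25 − 21.12)²/21.12 = 15.0544/21.12 = 0.7128
G: (29 − 34.1)²/34.1 = 26.01/34.1 = 0.7628
Sum = 5.008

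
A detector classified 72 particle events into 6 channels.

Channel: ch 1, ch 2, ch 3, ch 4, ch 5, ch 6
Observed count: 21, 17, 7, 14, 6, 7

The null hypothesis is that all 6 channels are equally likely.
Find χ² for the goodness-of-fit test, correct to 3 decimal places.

Under H₀ each category has probability 1/6, so each expected count is 72/6 = 12.
χ² = (21−12)²/12 + (17−12)²/12 + (7−12)²/12 + (14−12)²/12 + (6−12)²/12 + (7−12)²/12
   = 6.7500 + 2.0833 + 2.0833 + 0.3333 + 3.0000 + 2.0833
Sum = 16.333

16.333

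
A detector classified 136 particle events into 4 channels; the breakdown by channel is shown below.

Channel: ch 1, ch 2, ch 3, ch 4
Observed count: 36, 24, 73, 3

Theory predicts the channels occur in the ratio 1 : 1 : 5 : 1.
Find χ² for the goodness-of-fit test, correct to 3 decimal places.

37.341

Ratio total = 8. Expected counts: 136×1/8 = 17, 136×1/8 = 17, 136×5/8 = 85, 136×1/8 = 17.
ch 1: (36 − 17)²/17 = 361/17 = 21.2353
ch 2: (24 − 17)²/17 = 49/17 = 2.8824
ch 3: (73 − 85)²/85 = 144/85 = 1.6941
ch 4: (3 − 17)²/17 = 196/17 = 11.5294
Sum = 37.341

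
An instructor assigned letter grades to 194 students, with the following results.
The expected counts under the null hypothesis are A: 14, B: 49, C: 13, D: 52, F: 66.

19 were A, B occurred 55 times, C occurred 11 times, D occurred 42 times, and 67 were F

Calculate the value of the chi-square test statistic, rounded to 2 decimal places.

4.77

cat         O        E   (O−E)²/E
A          19       14      1.786
B          55       49      0.735
C          11       13      0.308
D          42       52      1.923
F          67       66      0.015
Sum = 4.77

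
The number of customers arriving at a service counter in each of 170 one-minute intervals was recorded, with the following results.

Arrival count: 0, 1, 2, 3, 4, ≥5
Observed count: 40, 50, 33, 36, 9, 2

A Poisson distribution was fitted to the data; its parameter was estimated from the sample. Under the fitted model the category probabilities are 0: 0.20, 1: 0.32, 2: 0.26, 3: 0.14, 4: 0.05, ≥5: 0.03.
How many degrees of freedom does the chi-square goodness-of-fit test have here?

There are k = 6 categories and 1 parameter estimated from the data, so df = 6 − 1 − 1 = 4.

4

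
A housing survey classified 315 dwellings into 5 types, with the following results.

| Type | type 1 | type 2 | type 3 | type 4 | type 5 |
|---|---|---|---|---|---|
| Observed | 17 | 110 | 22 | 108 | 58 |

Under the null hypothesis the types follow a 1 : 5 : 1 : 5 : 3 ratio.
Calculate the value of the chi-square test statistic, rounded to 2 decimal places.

Ratio total = 15. Expected counts: 315×1/15 = 21, 315×5/15 = 105, 315×1/15 = 21, 315×5/15 = 105, 315×3/15 = 63.
cat         O        E   (O−E)²/E
type 1     17       21      0.762
type 2    110      105      0.238
type 3     22       21      0.048
type 4    108      105      0.086
type 5     58       63      0.397
Sum = 1.53

1.53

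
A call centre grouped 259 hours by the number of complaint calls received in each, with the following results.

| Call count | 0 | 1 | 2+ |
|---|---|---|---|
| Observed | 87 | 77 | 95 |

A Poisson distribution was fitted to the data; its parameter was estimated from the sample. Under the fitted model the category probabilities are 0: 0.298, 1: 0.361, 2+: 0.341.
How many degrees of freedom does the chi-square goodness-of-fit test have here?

There are k = 3 categories and 1 parameter estimated from the data, so df = 3 − 1 − 1 = 1.

1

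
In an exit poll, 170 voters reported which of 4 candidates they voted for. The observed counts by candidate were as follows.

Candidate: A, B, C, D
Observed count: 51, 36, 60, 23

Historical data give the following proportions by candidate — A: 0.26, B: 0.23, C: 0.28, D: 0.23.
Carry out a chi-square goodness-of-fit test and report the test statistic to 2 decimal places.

11.15

Expected counts E_i = n·p_i: 170×0.26 = 44.2, 170×0.23 = 39.1, 170×0.28 = 47.6, 170×0.23 = 39.1.
A: (51 − 44.2)²/44.2 = 46.24/44.2 = 1.046
B: (36 − 39.1)²/39.1 = 9.61/39.1 = 0.246
C: (60 − 47.6)²/47.6 = 153.76/47.6 = 3.230
D: (23 − 39.1)²/39.1 = 259.21/39.1 = 6.629
Sum = 11.15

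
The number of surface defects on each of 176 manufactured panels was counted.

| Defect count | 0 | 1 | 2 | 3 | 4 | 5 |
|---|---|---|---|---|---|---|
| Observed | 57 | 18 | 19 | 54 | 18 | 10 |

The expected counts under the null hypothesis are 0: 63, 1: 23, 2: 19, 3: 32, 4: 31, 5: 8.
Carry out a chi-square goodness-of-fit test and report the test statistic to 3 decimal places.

22.735

0: (57 − 63)²/63 = 36/63 = 0.5714
1: (18 − 23)²/23 = 25/23 = 1.0870
2: (19 − 19)²/19 = 0/19 = 0.0000
3: (54 − 32)²/32 = 484/32 = 15.1250
4: (18 − 31)²/31 = 169/31 = 5.4516
5: (10 − 8)²/8 = 4/8 = 0.5000
Sum = 22.735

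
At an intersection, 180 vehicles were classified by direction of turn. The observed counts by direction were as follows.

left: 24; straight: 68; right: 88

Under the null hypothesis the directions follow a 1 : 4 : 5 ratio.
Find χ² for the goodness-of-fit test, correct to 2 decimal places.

2.27

Ratio total = 10. Expected counts: 180×1/10 = 18, 180×4/10 = 72, 180×5/10 = 90.
left: (24 − 18)²/18 = 36/18 = 2.000
straight: (68 − 72)²/72 = 16/72 = 0.222
right: (88 − 90)²/90 = 4/90 = 0.044
Sum = 2.27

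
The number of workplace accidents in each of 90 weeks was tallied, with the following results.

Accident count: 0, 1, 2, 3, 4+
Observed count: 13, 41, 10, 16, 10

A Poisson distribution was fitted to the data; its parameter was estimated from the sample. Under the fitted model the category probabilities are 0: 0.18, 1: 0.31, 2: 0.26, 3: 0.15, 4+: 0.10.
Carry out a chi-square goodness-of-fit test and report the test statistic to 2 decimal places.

15.03

Expected counts E_i = n·p_i: 90×0.18 = 16.2, 90×0.31 = 27.9, 90×0.26 = 23.4, 90×0.15 = 13.5, 90×0.10 = 9.
0: (13 − 16.2)²/16.2 = 10.24/16.2 = 0.632
1: (41 − 27.9)²/27.9 = 171.61/27.9 = 6.151
2: (10 − 23.4)²/23.4 = 179.56/23.4 = 7.674
3: (16 − 13.5)²/13.5 = 6.25/13.5 = 0.463
4+: (10 − 9)²/9 = 1/9 = 0.111
Sum = 15.03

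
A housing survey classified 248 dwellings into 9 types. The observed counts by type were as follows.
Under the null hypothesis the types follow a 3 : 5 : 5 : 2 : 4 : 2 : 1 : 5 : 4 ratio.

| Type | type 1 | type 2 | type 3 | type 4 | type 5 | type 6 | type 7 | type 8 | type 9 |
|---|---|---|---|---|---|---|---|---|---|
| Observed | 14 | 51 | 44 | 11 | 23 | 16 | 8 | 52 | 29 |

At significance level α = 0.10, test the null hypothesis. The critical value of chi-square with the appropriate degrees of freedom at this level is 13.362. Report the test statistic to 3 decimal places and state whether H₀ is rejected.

15.567; reject

Ratio total = 31. Expected counts: 248×3/31 = 24, 248×5/31 = 40, 248×5/31 = 40, 248×2/31 = 16, 248×4/31 = 32, 248×2/31 = 16, 248×1/31 = 8, 248×5/31 = 40, 248×4/31 = 32.
type 1: (14 − 24)²/24 = 100/24 = 4.1667
type 2: (51 − 40)²/40 = 121/40 = 3.0250
type 3: (44 − 40)²/40 = 16/40 = 0.4000
type 4: (11 − 16)²/16 = 25/16 = 1.5625
type 5: (23 − 32)²/32 = 81/32 = 2.5313
type 6: (16 − 16)²/16 = 0/16 = 0.0000
type 7: (8 − 8)²/8 = 0/8 = 0.0000
type 8: (52 − 40)²/40 = 144/40 = 3.6000
type 9: (29 − 32)²/32 = 9/32 = 0.2813
Sum = 15.567
df = 8. Since 15.567 > 13.362, we reject H₀.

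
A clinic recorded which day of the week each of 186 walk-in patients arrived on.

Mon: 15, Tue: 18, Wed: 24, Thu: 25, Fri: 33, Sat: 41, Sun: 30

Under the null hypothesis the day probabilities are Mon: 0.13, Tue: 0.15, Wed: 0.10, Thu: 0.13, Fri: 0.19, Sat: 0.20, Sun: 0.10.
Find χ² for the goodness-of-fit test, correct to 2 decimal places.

16.12

Expected counts E_i = n·p_i: 186×0.13 = 24.18, 186×0.15 = 27.9, 186×0.10 = 18.6, 186×0.13 = 24.18, 186×0.19 = 35.34, 186×0.20 = 37.2, 186×0.10 = 18.6.
Mon: (15 − 24.18)²/24.18 = 84.2724/24.18 = 3.485
Tue: (18 − 27.9)²/27.9 = 98.01/27.9 = 3.513
Wed: (24 − 18.6)²/18.6 = 29.16/18.6 = 1.568
Thu: (25 − 24.18)²/24.18 = 0.6724/24.18 = 0.028
Fri: (33 − 35.34)²/35.34 = 5.4756/35.34 = 0.155
Sat: (41 − 37.2)²/37.2 = 14.44/37.2 = 0.388
Sun: (30 − 18.6)²/18.6 = 129.96/18.6 = 6.987
Sum = 16.12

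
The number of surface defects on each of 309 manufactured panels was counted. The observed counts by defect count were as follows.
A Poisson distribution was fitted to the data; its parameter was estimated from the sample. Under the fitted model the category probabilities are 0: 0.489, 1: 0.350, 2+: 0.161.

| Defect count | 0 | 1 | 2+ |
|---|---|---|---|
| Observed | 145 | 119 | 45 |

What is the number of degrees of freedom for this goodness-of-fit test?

1

There are k = 3 categories and 1 parameter estimated from the data, so df = 3 − 1 − 1 = 1.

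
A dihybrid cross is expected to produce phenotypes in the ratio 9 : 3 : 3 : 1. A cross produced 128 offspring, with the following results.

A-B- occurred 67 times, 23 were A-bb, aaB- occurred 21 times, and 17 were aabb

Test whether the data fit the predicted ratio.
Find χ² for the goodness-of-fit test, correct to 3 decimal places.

10.889

Ratio total = 16. Expected counts: 128×9/16 = 72, 128×3/16 = 24, 128×3/16 = 24, 128×1/16 = 8.
cat         O        E   (O−E)²/E
A-B-       67       72     0.3472
A-bb       23       24     0.0417
aaB-       21       24     0.3750
aabb       17        8    10.1250
Sum = 10.889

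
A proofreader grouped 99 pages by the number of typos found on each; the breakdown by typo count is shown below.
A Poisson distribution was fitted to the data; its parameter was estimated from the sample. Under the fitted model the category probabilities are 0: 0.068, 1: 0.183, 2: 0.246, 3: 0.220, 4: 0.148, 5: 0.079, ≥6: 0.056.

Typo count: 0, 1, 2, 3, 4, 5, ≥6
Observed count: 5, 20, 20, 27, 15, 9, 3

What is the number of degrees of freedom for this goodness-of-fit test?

5

There are k = 7 categories and 1 parameter estimated from the data, so df = 7 − 1 − 1 = 5.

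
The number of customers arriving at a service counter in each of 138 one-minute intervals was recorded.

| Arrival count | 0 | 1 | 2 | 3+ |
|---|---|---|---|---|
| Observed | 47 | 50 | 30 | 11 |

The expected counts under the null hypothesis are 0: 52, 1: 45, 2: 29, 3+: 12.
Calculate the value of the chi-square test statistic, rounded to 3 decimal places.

1.154

χ² = (47−52)²/52 + (50−45)²/45 + (30−29)²/29 + (11−12)²/12
   = 0.4808 + 0.5556 + 0.0345 + 0.0833
Sum = 1.154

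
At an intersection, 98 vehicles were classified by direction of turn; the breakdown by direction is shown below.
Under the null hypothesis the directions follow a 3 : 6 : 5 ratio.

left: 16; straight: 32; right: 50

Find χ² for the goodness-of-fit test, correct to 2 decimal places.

10.00

Ratio total = 14. Expected counts: 98×3/14 = 21, 98×6/14 = 42, 98×5/14 = 35.
left: (16 − 21)²/21 = 25/21 = 1.190
straight: (32 − 42)²/42 = 100/42 = 2.381
right: (50 − 35)²/35 = 225/35 = 6.429
Sum = 10.00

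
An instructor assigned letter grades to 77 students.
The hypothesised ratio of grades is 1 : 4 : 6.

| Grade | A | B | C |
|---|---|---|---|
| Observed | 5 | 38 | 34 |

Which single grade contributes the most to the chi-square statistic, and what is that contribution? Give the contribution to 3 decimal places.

Ratio total = 11. Expected counts: 77×1/11 = 7, 77×4/11 = 28, 77×6/11 = 42.
A: (5 − 7)²/7 = 4/7 = 0.5714
B: (38 − 28)²/28 = 100/28 = 3.5714
C: (34 − 42)²/42 = 64/42 = 1.5238
The largest term is for B: 3.571.

B, 3.571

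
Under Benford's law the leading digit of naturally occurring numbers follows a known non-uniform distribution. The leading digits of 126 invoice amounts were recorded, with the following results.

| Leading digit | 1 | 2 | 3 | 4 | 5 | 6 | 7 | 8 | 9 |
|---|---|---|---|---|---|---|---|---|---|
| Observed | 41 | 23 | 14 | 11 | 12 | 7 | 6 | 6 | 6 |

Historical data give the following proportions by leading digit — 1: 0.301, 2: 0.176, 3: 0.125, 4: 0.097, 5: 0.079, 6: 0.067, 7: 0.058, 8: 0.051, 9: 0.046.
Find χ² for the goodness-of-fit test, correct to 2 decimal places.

Expected counts E_i = n·p_i: 126×0.301 = 37.926, 126×0.176 = 22.176, 126×0.125 = 15.75, 126×0.097 = 12.222, 126×0.079 = 9.954, 126×0.067 = 8.442, 126×0.058 = 7.308, 126×0.051 = 6.426, 126×0.046 = 5.796.
cat         O        E   (O−E)²/E
1          41   37.926      0.249
2          23   22.176      0.031
3          14    15.75      0.194
4          11   12.222      0.122
5          12    9.954      0.421
6           7    8.442      0.246
7           6    7.308      0.234
8           6    6.426      0.028
9           6    5.796      0.007
Sum = 1.53

1.53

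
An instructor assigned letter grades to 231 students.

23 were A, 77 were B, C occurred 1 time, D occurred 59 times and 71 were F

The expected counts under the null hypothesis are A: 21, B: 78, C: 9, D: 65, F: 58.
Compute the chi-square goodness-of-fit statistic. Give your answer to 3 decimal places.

10.782

cat         O        E   (O−E)²/E
A          23       21     0.1905
B          77       78     0.0128
C           1        9     7.1111
D          59       65     0.5538
F          71       58     2.9138
Sum = 10.782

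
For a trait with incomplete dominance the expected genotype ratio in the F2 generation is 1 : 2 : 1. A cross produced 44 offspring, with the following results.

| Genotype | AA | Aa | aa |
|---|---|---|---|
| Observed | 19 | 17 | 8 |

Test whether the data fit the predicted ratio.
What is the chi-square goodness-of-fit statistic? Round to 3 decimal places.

Ratio total = 4. Expected counts: 44×1/4 = 11, 44×2/4 = 22, 44×1/4 = 11.
AA: (19 − 11)²/11 = 64/11 = 5.8182
Aa: (17 − 22)²/22 = 25/22 = 1.1364
aa: (8 − 11)²/11 = 9/11 = 0.8182
Sum = 7.773

7.773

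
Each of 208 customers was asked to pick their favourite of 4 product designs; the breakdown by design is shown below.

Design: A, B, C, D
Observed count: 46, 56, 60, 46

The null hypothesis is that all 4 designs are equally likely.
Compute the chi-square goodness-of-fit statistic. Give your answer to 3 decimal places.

2.923

Expected count for each of the 4 categories: 208/4 = 52.
χ² = (46−52)²/52 + (56−52)²/52 + (60−52)²/52 + (46−52)²/52
   = 0.6923 + 0.3077 + 1.2308 + 0.6923
Sum = 2.923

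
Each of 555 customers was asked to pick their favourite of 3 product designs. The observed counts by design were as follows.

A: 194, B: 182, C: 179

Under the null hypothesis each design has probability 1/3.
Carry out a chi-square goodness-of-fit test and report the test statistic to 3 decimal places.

Expected count for each of the 3 categories: 555/3 = 185.
cat         O        E   (O−E)²/E
A         194      185     0.4378
B         182      185     0.0486
C         179      185     0.1946
Sum = 0.681

0.681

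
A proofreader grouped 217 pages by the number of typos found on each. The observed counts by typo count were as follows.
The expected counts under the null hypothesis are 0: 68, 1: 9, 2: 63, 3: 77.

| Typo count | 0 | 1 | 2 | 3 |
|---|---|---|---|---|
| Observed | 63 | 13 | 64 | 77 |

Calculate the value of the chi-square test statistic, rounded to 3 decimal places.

2.161

χ² = (63−68)²/68 + (13−9)²/9 + (64−63)²/63 + (77−77)²/77
   = 0.3676 + 1.7778 + 0.0159 + 0.0000
Sum = 2.161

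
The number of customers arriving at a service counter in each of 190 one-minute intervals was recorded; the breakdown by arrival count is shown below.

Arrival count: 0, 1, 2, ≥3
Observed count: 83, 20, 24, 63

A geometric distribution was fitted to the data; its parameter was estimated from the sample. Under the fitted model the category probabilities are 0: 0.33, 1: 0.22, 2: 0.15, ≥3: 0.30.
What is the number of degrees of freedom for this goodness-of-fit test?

2

There are k = 4 categories and 1 parameter estimated from the data, so df = 4 − 1 − 1 = 2.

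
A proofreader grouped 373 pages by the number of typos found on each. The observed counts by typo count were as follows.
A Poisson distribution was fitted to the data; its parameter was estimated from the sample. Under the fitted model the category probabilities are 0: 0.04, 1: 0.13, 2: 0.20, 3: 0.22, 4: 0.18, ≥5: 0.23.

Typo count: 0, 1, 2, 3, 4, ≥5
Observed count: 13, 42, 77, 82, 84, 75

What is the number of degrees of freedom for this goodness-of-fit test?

4

There are k = 6 categories and 1 parameter estimated from the data, so df = 6 − 1 − 1 = 4.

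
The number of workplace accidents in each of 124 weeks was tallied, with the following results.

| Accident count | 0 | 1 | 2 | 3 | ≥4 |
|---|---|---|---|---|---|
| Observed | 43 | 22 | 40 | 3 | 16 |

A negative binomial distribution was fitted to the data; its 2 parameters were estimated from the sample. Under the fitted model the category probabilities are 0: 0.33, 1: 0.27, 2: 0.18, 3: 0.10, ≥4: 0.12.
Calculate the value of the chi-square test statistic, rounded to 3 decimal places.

Expected counts E_i = n·p_i: 124×0.33 = 40.92, 124×0.27 = 33.48, 124×0.18 = 22.32, 124×0.10 = 12.4, 124×0.12 = 14.88.
χ² = (43−40.92)²/40.92 + (22−33.48)²/33.48 + (40−22.32)²/22.32 + (3−12.4)²/12.4 + (16−14.88)²/14.88
   = 0.1057 + 3.9364 + 14.0046 + 7.1258 + 0.0843
Sum = 25.257

25.257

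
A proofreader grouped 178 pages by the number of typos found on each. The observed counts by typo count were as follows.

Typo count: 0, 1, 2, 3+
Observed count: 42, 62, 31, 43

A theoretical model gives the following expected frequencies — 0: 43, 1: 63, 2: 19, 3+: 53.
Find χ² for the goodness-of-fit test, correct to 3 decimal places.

9.505

cat         O        E   (O−E)²/E
0          42       43     0.0233
1          62       63     0.0159
2          31       19     7.5789
3+         43       53     1.8868
Sum = 9.505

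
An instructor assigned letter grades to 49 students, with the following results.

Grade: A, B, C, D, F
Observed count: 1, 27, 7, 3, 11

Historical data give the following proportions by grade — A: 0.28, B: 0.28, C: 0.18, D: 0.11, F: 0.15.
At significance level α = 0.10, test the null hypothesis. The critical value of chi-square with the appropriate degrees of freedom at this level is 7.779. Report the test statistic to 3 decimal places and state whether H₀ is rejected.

27.895; reject

Expected counts E_i = n·p_i: 49×0.28 = 13.72, 49×0.28 = 13.72, 49×0.18 = 8.82, 49×0.11 = 5.39, 49×0.15 = 7.35.
χ² = (1−13.72)²/13.72 + (27−13.72)²/13.72 + (7−8.82)²/8.82 + (3−5.39)²/5.39 + (11−7.35)²/7.35
   = 11.7929 + 12.8541 + 0.3756 + 1.0598 + 1.8126
Sum = 27.895
df = 4. Since 27.895 > 7.779, we reject H₀.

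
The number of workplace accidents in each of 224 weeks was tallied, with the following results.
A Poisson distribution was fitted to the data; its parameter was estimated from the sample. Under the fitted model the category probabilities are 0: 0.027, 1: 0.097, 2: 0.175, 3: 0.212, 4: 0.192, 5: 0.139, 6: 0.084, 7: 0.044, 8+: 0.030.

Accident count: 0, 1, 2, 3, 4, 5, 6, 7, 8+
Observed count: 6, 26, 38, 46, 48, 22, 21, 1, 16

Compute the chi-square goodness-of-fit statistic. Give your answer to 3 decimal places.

Expected counts E_i = n·p_i: 224×0.027 = 6.048, 224×0.097 = 21.728, 224×0.175 = 39.2, 224×0.212 = 47.488, 224×0.192 = 43.008, 224×0.139 = 31.136, 224×0.084 = 18.816, 224×0.044 = 9.856, 224×0.030 = 6.72.
cat         O        E   (O−E)²/E
0           6    6.048     0.0004
1          26   21.728     0.8399
2          38     39.2     0.0367
3          46   47.488     0.0466
4          48   43.008     0.5794
5          22   31.136     2.6807
6          21   18.816     0.2535
7           1    9.856     7.9575
8+         16     6.72    12.8152
Sum = 25.210

25.210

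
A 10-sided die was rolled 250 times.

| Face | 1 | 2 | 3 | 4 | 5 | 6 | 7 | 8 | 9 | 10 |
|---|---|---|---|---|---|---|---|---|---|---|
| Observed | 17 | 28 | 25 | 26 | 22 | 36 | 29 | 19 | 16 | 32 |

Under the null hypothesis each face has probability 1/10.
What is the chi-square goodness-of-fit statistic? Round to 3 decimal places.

Under H₀ each category has probability 1/10, so each expected count is 250/10 = 25.
1: (17 − 25)²/25 = 64/25 = 2.5600
2: (28 − 25)²/25 = 9/25 = 0.3600
3: (25 − 25)²/25 = 0/25 = 0.0000
4: (26 − 25)²/25 = 1/25 = 0.0400
5: (22 − 25)²/25 = 9/25 = 0.3600
6: (36 − 25)²/25 = 121/25 = 4.8400
7: (29 − 25)²/25 = 16/25 = 0.6400
8: (19 − 25)²/25 = 36/25 = 1.4400
9: (16 − 25)²/25 = 81/25 = 3.2400
10: (32 − 25)²/25 = 49/25 = 1.9600
Sum = 15.440

15.440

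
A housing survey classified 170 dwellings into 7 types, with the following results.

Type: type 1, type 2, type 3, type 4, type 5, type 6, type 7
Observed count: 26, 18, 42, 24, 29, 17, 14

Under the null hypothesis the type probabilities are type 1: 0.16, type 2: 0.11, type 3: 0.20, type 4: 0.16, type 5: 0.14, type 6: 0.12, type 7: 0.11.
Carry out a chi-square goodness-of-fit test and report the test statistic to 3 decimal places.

5.222

Expected counts E_i = n·p_i: 170×0.16 = 27.2, 170×0.11 = 18.7, 170×0.20 = 34, 170×0.16 = 27.2, 170×0.14 = 23.8, 170×0.12 = 20.4, 170×0.11 = 18.7.
type 1: (26 − 27.2)²/27.2 = 1.44/27.2 = 0.0529
type 2: (18 − 18.7)²/18.7 = 0.49/18.7 = 0.0262
type 3: (42 − 34)²/34 = 64/34 = 1.8824
type 4: (24 − 27.2)²/27.2 = 10.24/27.2 = 0.3765
type 5: (29 − 23.8)²/23.8 = 27.04/23.8 = 1.1361
type 6: (17 − 20.4)²/20.4 = 11.56/20.4 = 0.5667
type 7: (14 − 18.7)²/18.7 = 22.09/18.7 = 1.1813
Sum = 5.222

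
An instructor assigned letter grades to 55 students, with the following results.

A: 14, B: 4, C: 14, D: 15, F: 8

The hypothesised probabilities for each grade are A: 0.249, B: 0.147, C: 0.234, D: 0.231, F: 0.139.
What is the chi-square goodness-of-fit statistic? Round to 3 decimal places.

Expected counts E_i = n·p_i: 55×0.249 = 13.695, 55×0.147 = 8.085, 55×0.234 = 12.87, 55×0.231 = 12.705, 55×0.139 = 7.645.
χ² = (14−13.695)²/13.695 + (4−8.085)²/8.085 + (14−12.87)²/12.87 + (15−12.705)²/12.705 + (8−7.645)²/7.645
   = 0.0068 + 2.0640 + 0.0992 + 0.4146 + 0.0165
Sum = 2.601

2.601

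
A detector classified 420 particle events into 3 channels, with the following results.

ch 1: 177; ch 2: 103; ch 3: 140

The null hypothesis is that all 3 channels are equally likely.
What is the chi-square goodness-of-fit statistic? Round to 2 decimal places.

Expected count for each of the 3 categories: 420/3 = 140.
ch 1: (177 − 140)²/140 = 1369/140 = 9.779
ch 2: (103 − 140)²/140 = 1369/140 = 9.779
ch 3: (140 − 140)²/140 = 0/140 = 0.000
Sum = 19.56

19.56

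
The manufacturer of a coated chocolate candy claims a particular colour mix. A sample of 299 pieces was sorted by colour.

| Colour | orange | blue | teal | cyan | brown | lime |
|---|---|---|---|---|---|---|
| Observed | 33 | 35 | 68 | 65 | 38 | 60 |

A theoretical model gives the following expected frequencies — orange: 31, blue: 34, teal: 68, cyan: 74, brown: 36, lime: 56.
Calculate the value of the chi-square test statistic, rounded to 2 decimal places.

orange: (33 − 31)²/31 = 4/31 = 0.129
blue: (35 − 34)²/34 = 1/34 = 0.029
teal: (68 − 68)²/68 = 0/68 = 0.000
cyan: (65 − 74)²/74 = 81/74 = 1.095
brown: (38 − 36)²/36 = 4/36 = 0.111
lime: (60 − 56)²/56 = 16/56 = 0.286
Sum = 1.65

1.65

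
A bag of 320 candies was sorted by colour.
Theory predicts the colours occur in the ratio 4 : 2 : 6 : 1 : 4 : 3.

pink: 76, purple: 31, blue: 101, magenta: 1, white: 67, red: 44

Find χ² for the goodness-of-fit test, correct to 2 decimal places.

17.08

Ratio total = 20. Expected counts: 320×4/20 = 64, 320×2/20 = 32, 320×6/20 = 96, 320×1/20 = 16, 320×4/20 = 64, 320×3/20 = 48.
cat          O        E   (O−E)²/E
pink        76       64      2.250
purple      31       32      0.031
blue       101       96      0.260
magenta      1       16     14.063
white       67       64      0.141
red         44       48      0.333
Sum = 17.08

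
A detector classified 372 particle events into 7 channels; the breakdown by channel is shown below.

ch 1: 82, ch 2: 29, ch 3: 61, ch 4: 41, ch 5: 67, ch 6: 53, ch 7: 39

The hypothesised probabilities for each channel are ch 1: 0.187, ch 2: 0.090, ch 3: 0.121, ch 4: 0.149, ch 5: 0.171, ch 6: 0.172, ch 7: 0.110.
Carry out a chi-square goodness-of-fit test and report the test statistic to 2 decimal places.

14.41

Expected counts E_i = n·p_i: 372×0.187 = 69.564, 372×0.090 = 33.48, 372×0.121 = 45.012, 372×0.149 = 55.428, 372×0.171 = 63.612, 372×0.172 = 63.984, 372×0.110 = 40.92.
cat         O        E   (O−E)²/E
ch 1       82   69.564      2.223
ch 2       29    33.48      0.599
ch 3       61   45.012      5.679
ch 4       41   55.428      3.756
ch 5       67   63.612      0.180
ch 6       53   63.984      1.886
ch 7       39    40.92      0.090
Sum = 14.41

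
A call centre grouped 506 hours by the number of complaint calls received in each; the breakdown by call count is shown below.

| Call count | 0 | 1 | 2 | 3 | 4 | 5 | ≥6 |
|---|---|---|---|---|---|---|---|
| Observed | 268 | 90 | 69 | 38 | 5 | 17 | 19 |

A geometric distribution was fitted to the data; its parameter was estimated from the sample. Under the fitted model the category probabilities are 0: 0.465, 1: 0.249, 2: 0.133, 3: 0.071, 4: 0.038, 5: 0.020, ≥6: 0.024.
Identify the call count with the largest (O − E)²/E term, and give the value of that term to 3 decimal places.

4, 10.528

Expected counts E_i = n·p_i: 506×0.465 = 235.29, 506×0.249 = 125.994, 506×0.133 = 67.298, 506×0.071 = 35.926, 506×0.038 = 19.228, 506×0.020 = 10.12, 506×0.024 = 12.144.
0: (268 − 235.29)²/235.29 = 1069.9441/235.29 = 4.5473
1: (90 − 125.994)²/125.994 = 1295.568036/125.994 = 10.2828
2: (69 − 67.298)²/67.298 = 2.896804/67.298 = 0.0430
3: (38 − 35.926)²/35.926 = 4.301476/35.926 = 0.1197
4: (5 − 19.228)²/19.228 = 202.435984/19.228 = 10.5282
5: (17 − 10.12)²/10.12 = 47.3344/10.12 = 4.6773
≥6: (19 − 12.144)²/12.144 = 47.004736/12.144 = 3.8706
The largest term is for 4: 10.528.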